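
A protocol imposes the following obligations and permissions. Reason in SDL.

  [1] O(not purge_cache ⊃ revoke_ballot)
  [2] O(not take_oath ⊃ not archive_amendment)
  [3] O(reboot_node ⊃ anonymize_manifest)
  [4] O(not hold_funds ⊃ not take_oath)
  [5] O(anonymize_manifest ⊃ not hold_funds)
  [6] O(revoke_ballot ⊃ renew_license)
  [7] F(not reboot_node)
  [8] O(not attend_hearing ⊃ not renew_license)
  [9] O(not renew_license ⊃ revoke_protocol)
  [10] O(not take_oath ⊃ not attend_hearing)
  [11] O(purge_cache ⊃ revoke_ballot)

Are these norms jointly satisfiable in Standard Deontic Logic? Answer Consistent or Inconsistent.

Inconsistent

By case analysis on not purge_cache: premise 1 gives O(not purge_cache ⊃ revoke_ballot) and premise 11 gives O(purge_cache ⊃ revoke_ballot), so O(revoke_ballot) either way.
Premise 6 is O(revoke_ballot ⊃ renew_license); since O(revoke_ballot), deontic closure gives O(renew_license).
Premise 8 is O(not attend_hearing ⊃ not renew_license); contrapositively O(renew_license ⊃ attend_hearing). Since O(renew_license) holds, K gives O(attend_hearing).
Premise 10 is O(not take_oath ⊃ not attend_hearing); contrapositively O(attend_hearing ⊃ take_oath). Since O(attend_hearing) holds, K gives O(take_oath).
Premise 4 is O(not hold_funds ⊃ not take_oath); contrapositively O(take_oath ⊃ hold_funds). Since O(take_oath) holds, K gives O(hold_funds).
Premise 5, O(anonymize_manifest ⊃ not hold_funds), contraposes to O(hold_funds ⊃ not anonymize_manifest); with O(hold_funds) we get O(not anonymize_manifest).
Premise 3, O(reboot_node ⊃ anonymize_manifest), contraposes to O(not anonymize_manifest ⊃ not reboot_node); with O(not anonymize_manifest) we get O(not reboot_node).
But premise 7, F(not reboot_node), means O(reboot_node).
We now have both O(not reboot_node) and O(reboot_node) — reboot_node is simultaneously obligatory and forbidden, violating the D-axiom.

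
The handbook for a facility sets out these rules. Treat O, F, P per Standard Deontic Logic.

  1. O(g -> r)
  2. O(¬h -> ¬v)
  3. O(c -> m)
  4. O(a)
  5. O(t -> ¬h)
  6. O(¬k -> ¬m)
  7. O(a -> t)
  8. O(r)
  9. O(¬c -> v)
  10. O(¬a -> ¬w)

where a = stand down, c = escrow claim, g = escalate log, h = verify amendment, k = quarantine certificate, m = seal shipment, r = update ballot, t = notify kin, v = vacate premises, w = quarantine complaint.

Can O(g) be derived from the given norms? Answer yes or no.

No

Premise 1 is O(g -> r); even if O(r) held, inferring O(g) would be affirming the consequent — invalid.
No other premise forces O(g). An ideal world satisfying every premise can still have g false, so O(g) is not derivable.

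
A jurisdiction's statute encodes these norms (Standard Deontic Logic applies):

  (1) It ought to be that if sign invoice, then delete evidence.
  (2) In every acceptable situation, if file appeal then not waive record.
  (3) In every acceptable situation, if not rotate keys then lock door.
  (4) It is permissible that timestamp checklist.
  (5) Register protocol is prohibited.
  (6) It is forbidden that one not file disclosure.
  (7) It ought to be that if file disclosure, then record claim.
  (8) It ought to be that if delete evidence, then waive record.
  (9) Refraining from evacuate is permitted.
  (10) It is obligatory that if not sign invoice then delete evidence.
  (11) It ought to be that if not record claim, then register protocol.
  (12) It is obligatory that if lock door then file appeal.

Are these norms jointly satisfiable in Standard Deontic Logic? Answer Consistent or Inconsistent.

Consistent

Premise 11 is O(¬record_claim → register_protocol), but O(¬record_claim) is not derivable from the premises, so it does not yield O(register_protocol).
So O(register_protocol) is not derivable, and the apparent clash with O(¬register_protocol) does not arise.
A world satisfying every obligation exists (e.g. delete_evidence=true, evacuate=false, file_appeal=false, file_disclosure=true, lock_door=false, record_claim=true, register_protocol=false, rotate_keys=true, sign_invoice=false, timestamp_checklist=false, waive_record=true); no atom is both obligatory and forbidden, so the set is consistent.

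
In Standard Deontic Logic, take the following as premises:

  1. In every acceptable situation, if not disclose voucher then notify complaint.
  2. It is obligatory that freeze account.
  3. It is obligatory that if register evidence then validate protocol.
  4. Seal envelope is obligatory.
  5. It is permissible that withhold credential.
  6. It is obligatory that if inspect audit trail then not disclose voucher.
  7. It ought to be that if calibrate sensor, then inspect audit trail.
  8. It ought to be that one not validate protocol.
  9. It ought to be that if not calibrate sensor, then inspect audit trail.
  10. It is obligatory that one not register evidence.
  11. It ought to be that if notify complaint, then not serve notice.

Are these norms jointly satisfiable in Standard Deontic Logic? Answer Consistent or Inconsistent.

Consistent

Premise 3 is O(register_evidence → validate_protocol), but O(register_evidence) is not derivable from the premises, so it does not yield O(validate_protocol).
So O(validate_protocol) is not derivable, and the apparent clash with O(¬validate_protocol) does not arise.
A world satisfying every obligation exists (e.g. calibrate_sensor=false, disclose_voucher=false, freeze_account=true, inspect_audit_trail=true, notify_complaint=true, register_evidence=false, seal_envelope=true, serve_notice=false, validate_protocol=false, withhold_credential=false); no atom is both obligatory and forbidden, so the set is consistent.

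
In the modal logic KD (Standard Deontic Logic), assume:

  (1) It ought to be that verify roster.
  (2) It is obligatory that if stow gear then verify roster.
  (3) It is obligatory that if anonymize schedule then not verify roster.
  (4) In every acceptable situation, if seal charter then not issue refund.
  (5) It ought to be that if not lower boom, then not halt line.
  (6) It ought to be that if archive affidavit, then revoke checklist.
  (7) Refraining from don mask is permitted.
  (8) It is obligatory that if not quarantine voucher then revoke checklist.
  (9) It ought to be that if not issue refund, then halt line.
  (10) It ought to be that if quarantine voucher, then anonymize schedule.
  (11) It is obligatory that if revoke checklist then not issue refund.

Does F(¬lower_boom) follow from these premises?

Premise 1 gives O(verify_roster).
Premise 3, O(anonymize_schedule → ¬verify_roster), contraposes to O(verify_roster → ¬anonymize_schedule); with O(verify_roster) we get O(¬anonymize_schedule).
Premise 10, O(quarantine_voucher → anonymize_schedule), contraposes to O(¬anonymize_schedule → ¬quarantine_voucher); with O(¬anonymize_schedule) we get O(¬quarantine_voucher).
Applying K to premise 8 (O(¬quarantine_voucher → revoke_checklist)) and O(¬quarantine_voucher) yields O(revoke_checklist).
From O(revoke_checklist) and premise 11, O(revoke_checklist → ¬issue_refund), we obtain O(¬issue_refund).
From O(¬issue_refund) and premise 9, O(¬issue_refund → halt_line), we obtain O(halt_line).
The contrapositive of premise 5 (O(¬lower_boom → ¬halt_line)) is O(halt_line → lower_boom), and O(halt_line) is already established, so O(lower_boom).
Premises 2, 4, 6, 7 do not contribute to this derivation.
So O(lower_boom) holds, i.e. F(¬lower_boom). The claim follows.

Yes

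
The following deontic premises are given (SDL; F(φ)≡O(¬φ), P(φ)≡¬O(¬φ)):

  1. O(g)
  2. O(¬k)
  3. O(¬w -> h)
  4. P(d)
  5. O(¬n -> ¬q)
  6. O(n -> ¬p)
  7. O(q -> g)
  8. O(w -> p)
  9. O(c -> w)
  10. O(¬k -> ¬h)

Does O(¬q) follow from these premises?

Premise 2 gives O(¬k).
From O(¬k) and premise 10, O(¬k -> ¬h), we obtain O(¬h).
Premise 3, O(¬w -> h), contraposes to O(¬h -> w); with O(¬h) we get O(w).
Premise 8 is O(w -> p); since O(w), deontic closure gives O(p).
Premise 6 is O(n -> ¬p); contrapositively O(p -> ¬n). Since O(p) holds, K gives O(¬n).
Premise 5 is O(¬n -> ¬q); since O(¬n), deontic closure gives O(¬q).
Premises 1, 4, 7, 9 do not contribute to this derivation.
So O(¬q) follows.

Yes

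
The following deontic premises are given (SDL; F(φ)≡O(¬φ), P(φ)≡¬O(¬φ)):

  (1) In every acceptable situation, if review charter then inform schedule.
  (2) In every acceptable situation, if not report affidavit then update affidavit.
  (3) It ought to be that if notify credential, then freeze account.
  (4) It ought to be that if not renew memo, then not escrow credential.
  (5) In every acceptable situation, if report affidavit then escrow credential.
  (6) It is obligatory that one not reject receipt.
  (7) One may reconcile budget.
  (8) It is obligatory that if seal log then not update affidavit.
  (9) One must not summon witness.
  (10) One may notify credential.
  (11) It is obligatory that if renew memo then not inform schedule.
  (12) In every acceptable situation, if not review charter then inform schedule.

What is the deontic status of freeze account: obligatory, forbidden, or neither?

Neither

Premise 3 is O(notify_credential → freeze_account), but O(notify_credential) is not derivable from the premises (the permission P(notify_credential) asserts only ¬O(¬notify_credential), not O(notify_credential)), so it does not yield O(freeze_account).
No premise or chain of K-axiom applications forces O(freeze_account), and none forces O(¬freeze_account). So freeze_account is neither obligatory nor forbidden under these norms.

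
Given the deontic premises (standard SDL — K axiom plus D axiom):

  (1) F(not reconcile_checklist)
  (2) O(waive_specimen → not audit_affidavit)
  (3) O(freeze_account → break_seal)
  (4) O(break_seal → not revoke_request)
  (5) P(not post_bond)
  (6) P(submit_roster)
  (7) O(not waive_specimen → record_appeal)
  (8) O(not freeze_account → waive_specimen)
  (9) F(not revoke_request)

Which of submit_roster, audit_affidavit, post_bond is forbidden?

audit_affidavit

Premise 9, F(not revoke_request), is equivalent to O(revoke_request).
The contrapositive of premise 4 (O(break_seal → not revoke_request)) is O(revoke_request → not break_seal), and O(revoke_request) is already established, so O(not break_seal).
The contrapositive of premise 3 (O(freeze_account → break_seal)) is O(not break_seal → not freeze_account), and O(not break_seal) is already established, so O(not freeze_account).
With premise 8, O(not freeze_account → waive_specimen), the K-axiom yields O(waive_specimen).
With premise 2, O(waive_specimen → not audit_affidavit), the K-axiom yields O(not audit_affidavit).
So O(not audit_affidavit) holds, i.e. audit_affidavit is forbidden. None of the other listed options is forbidden under the premises.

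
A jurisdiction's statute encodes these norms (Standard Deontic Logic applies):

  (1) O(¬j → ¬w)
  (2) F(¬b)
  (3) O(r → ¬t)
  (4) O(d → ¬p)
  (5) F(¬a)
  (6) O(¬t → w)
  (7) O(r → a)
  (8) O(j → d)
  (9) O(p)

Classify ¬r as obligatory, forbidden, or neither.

From premise 9 we have O(p).
Premise 4, O(d → ¬p), contraposes to O(p → ¬d); with O(p) we get O(¬d).
The contrapositive of premise 8 (O(j → d)) is O(¬d → ¬j), and O(¬d) is already established, so O(¬j).
With premise 1, O(¬j → ¬w), the K-axiom yields O(¬w).
Premise 6, O(¬t → w), contraposes to O(¬w → t); with O(¬w) we get O(t).
The contrapositive of premise 3 (O(r → ¬t)) is O(t → ¬r), and O(t) is already established, so O(¬r).
Premises 2, 5, 7 do not contribute to this derivation.
Hence ¬r is obligatory.

Obligatory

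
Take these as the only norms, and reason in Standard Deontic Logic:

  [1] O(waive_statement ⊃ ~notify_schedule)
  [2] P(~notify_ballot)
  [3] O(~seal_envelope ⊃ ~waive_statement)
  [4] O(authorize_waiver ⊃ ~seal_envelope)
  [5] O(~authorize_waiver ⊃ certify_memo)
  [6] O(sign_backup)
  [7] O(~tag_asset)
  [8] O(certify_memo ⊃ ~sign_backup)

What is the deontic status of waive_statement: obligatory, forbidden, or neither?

Premise 6 gives O(sign_backup).
Premise 8 is O(certify_memo ⊃ ~sign_backup); contrapositively O(sign_backup ⊃ ~certify_memo). Since O(sign_backup) holds, K gives O(~certify_memo).
Premise 5 is O(~authorize_waiver ⊃ certify_memo); contrapositively O(~certify_memo ⊃ authorize_waiver). Since O(~certify_memo) holds, K gives O(authorize_waiver).
Applying K to premise 4 (O(authorize_waiver ⊃ ~seal_envelope)) and O(authorize_waiver) yields O(~seal_envelope).
With premise 3, O(~seal_envelope ⊃ ~waive_statement), the K-axiom yields O(~waive_statement).
Premises 1, 2, 7 do not contribute to this derivation.
Thus O(~waive_statement), which is F(waive_statement): waive_statement is forbidden.

Forbidden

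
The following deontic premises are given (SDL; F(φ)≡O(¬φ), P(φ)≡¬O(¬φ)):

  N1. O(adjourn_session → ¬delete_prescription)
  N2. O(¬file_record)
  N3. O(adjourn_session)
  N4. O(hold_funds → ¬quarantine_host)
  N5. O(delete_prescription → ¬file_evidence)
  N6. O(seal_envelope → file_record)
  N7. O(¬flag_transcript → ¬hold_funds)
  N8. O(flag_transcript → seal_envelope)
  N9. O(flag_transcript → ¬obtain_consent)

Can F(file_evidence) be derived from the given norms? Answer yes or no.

Premise 5 is O(delete_prescription → ¬file_evidence), but O(delete_prescription) is not derivable from the premises, so it does not yield O(¬file_evidence).
No other premise forces O(¬file_evidence). An ideal world satisfying every premise can still have file_evidence true, so F(file_evidence) is not derivable.

No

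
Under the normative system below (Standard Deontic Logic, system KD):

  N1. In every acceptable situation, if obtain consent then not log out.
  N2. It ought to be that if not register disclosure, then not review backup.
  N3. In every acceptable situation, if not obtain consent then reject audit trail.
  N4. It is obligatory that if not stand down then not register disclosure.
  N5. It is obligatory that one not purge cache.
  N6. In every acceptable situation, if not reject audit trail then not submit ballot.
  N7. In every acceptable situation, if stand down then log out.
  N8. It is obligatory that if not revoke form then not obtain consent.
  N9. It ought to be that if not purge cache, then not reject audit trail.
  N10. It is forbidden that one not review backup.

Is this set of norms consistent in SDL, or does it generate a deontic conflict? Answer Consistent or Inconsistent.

Inconsistent

Premise 10, F(¬review_backup), is equivalent to O(review_backup).
The contrapositive of premise 2 (O(¬register_disclosure → ¬review_backup)) is O(review_backup → register_disclosure), and O(review_backup) is already established, so O(register_disclosure).
Premise 4, O(¬stand_down → ¬register_disclosure), contraposes to O(register_disclosure → stand_down); with O(register_disclosure) we get O(stand_down).
Premise 7 is O(stand_down → log_out); since O(stand_down), deontic closure gives O(log_out).
Premise 1 is O(obtain_consent → ¬log_out); contrapositively O(log_out → ¬obtain_consent). Since O(log_out) holds, K gives O(¬obtain_consent).
From O(¬obtain_consent) and premise 3, O(¬obtain_consent → reject_audit_trail), we obtain O(reject_audit_trail).
Premise 9 is O(¬purge_cache → ¬reject_audit_trail); contrapositively O(reject_audit_trail → purge_cache). Since O(reject_audit_trail) holds, K gives O(purge_cache).
However, premise 5 gives O(¬purge_cache).
We now have both O(purge_cache) and O(¬purge_cache) — purge_cache is simultaneously obligatory and forbidden, violating the D-axiom.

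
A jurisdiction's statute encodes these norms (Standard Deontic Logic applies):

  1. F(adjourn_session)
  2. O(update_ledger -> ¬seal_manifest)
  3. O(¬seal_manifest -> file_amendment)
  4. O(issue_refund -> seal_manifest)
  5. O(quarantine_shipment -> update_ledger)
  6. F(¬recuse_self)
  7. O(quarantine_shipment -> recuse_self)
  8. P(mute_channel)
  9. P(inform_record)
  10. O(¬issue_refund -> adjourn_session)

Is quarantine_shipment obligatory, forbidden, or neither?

Forbidden

Premise 1 is F(adjourn_session), i.e. O(¬adjourn_session).
Premise 10, O(¬issue_refund -> adjourn_session), contraposes to O(¬adjourn_session -> issue_refund); with O(¬adjourn_session) we get O(issue_refund).
Premise 4 is O(issue_refund -> seal_manifest); since O(issue_refund), deontic closure gives O(seal_manifest).
The contrapositive of premise 2 (O(update_ledger -> ¬seal_manifest)) is O(seal_manifest -> ¬update_ledger), and O(seal_manifest) is already established, so O(¬update_ledger).
Premise 5, O(quarantine_shipment -> update_ledger), contraposes to O(¬update_ledger -> ¬quarantine_shipment); with O(¬update_ledger) we get O(¬quarantine_shipment).
Premises 3, 6, 7, 8, 9 do not contribute to this derivation.
Thus O(¬quarantine_shipment), which is F(quarantine_shipment): quarantine_shipment is forbidden.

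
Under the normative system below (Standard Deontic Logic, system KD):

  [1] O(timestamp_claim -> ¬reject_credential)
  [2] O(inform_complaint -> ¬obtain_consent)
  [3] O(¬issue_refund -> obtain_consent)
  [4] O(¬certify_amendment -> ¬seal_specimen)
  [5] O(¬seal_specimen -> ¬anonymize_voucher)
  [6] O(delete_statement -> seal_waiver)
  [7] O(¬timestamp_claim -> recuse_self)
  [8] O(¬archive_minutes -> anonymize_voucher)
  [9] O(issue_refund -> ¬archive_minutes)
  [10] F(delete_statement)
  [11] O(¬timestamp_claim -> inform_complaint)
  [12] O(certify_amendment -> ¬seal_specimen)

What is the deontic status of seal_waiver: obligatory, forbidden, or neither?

Neither

Premise 6 is O(delete_statement -> seal_waiver), but O(delete_statement) is not derivable from the premises, so it does not yield O(seal_waiver).
No premise or chain of K-axiom applications forces O(seal_waiver), and none forces O(¬seal_waiver). So seal_waiver is neither obligatory nor forbidden under these norms.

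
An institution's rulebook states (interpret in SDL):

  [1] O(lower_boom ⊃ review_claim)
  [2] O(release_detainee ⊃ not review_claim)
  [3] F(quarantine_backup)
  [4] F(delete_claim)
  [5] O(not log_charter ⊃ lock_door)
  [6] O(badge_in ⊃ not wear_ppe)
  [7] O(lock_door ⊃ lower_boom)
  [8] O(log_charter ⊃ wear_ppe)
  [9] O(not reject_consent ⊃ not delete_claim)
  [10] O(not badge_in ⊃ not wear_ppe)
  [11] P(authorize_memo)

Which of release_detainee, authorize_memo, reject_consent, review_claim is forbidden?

release_detainee

Premises 6 and 10 cover both cases: O(badge_in ⊃ not wear_ppe) and O(not badge_in ⊃ not wear_ppe). Since badge_in ∨ not badge_in is a tautology, O(not wear_ppe) follows.
The contrapositive of premise 8 (O(log_charter ⊃ wear_ppe)) is O(not wear_ppe ⊃ not log_charter), and O(not wear_ppe) is already established, so O(not log_charter).
Applying K to premise 5 (O(not log_charter ⊃ lock_door)) and O(not log_charter) yields O(lock_door).
Premise 7 is O(lock_door ⊃ lower_boom); since O(lock_door), deontic closure gives O(lower_boom).
Premise 1 is O(lower_boom ⊃ review_claim); since O(lower_boom), deontic closure gives O(review_claim).
The contrapositive of premise 2 (O(release_detainee ⊃ not review_claim)) is O(review_claim ⊃ not release_detainee), and O(review_claim) is already established, so O(not release_detainee).
So O(not release_detainee) holds, i.e. release_detainee is forbidden. None of the other listed options is forbidden under the premises.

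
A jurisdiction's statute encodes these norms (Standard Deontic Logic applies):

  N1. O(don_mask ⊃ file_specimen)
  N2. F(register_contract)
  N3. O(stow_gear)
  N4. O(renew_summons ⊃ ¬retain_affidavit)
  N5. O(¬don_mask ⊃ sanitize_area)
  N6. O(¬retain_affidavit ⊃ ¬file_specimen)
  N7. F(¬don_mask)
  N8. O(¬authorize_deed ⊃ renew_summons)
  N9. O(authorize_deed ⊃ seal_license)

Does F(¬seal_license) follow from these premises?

Premise 7 is F(¬don_mask), i.e. O(don_mask).
Applying K to premise 1 (O(don_mask ⊃ file_specimen)) and O(don_mask) yields O(file_specimen).
Premise 6, O(¬retain_affidavit ⊃ ¬file_specimen), contraposes to O(file_specimen ⊃ retain_affidavit); with O(file_specimen) we get O(retain_affidavit).
Premise 4, O(renew_summons ⊃ ¬retain_affidavit), contraposes to O(retain_affidavit ⊃ ¬renew_summons); with O(retain_affidavit) we get O(¬renew_summons).
Premise 8 is O(¬authorize_deed ⊃ renew_summons); contrapositively O(¬renew_summons ⊃ authorize_deed). Since O(¬renew_summons) holds, K gives O(authorize_deed).
From O(authorize_deed) and premise 9, O(authorize_deed ⊃ seal_license), we obtain O(seal_license).
Premises 2, 3, 5 do not contribute to this derivation.
So O(seal_license) holds, i.e. F(¬seal_license). The claim follows.

Yes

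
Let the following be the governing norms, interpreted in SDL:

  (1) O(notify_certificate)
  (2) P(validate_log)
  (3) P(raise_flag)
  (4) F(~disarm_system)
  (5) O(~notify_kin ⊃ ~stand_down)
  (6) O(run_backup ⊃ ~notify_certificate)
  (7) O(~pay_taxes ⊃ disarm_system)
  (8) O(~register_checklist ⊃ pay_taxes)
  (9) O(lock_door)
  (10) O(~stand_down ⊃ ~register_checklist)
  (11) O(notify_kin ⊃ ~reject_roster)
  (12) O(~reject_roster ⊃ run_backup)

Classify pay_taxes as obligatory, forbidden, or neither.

Premise 1 states O(notify_certificate) outright.
Premise 6, O(run_backup ⊃ ~notify_certificate), contraposes to O(notify_certificate ⊃ ~run_backup); with O(notify_certificate) we get O(~run_backup).
Premise 12 is O(~reject_roster ⊃ run_backup); contrapositively O(~run_backup ⊃ reject_roster). Since O(~run_backup) holds, K gives O(reject_roster).
The contrapositive of premise 11 (O(notify_kin ⊃ ~reject_roster)) is O(reject_roster ⊃ ~notify_kin), and O(reject_roster) is already established, so O(~notify_kin).
From O(~notify_kin) and premise 5, O(~notify_kin ⊃ ~stand_down), we obtain O(~stand_down).
Applying K to premise 10 (O(~stand_down ⊃ ~register_checklist)) and O(~stand_down) yields O(~register_checklist).
With premise 8, O(~register_checklist ⊃ pay_taxes), the K-axiom yields O(pay_taxes).
Premises 2, 3, 4, 7, 9 do not contribute to this derivation.
Hence pay_taxes is obligatory.

Obligatory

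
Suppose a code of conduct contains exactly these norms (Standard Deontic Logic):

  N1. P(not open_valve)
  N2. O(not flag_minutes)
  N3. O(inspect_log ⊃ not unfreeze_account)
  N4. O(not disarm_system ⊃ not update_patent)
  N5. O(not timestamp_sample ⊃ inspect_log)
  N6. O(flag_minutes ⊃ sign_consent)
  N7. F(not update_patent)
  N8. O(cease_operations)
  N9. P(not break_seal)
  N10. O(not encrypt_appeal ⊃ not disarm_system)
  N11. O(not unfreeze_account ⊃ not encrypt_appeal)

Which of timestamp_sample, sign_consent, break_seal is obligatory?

timestamp_sample

Premise 7, F(not update_patent), is equivalent to O(update_patent).
Premise 4, O(not disarm_system ⊃ not update_patent), contraposes to O(update_patent ⊃ disarm_system); with O(update_patent) we get O(disarm_system).
The contrapositive of premise 10 (O(not encrypt_appeal ⊃ not disarm_system)) is O(disarm_system ⊃ encrypt_appeal), and O(disarm_system) is already established, so O(encrypt_appeal).
The contrapositive of premise 11 (O(not unfreeze_account ⊃ not encrypt_appeal)) is O(encrypt_appeal ⊃ unfreeze_account), and O(encrypt_appeal) is already established, so O(unfreeze_account).
Premise 3, O(inspect_log ⊃ not unfreeze_account), contraposes to O(unfreeze_account ⊃ not inspect_log); with O(unfreeze_account) we get O(not inspect_log).
Premise 5 is O(not timestamp_sample ⊃ inspect_log); contrapositively O(not inspect_log ⊃ timestamp_sample). Since O(not inspect_log) holds, K gives O(timestamp_sample).
So O(timestamp_sample) holds — timestamp_sample is obligatory. None of the other listed options is made obligatory by any chain of premises.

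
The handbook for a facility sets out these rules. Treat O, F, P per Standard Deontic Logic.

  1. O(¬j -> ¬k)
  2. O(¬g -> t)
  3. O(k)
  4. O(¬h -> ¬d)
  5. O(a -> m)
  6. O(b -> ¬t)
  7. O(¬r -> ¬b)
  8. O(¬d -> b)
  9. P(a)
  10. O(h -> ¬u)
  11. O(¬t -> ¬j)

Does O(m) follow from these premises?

No

Premise 5 is O(a -> m), but O(a) is not derivable from the premises (the permission P(a) asserts only ¬O(¬a), not O(a)), so it does not yield O(m).
No other premise forces O(m). An ideal world satisfying every premise can still have m false, so O(m) is not derivable.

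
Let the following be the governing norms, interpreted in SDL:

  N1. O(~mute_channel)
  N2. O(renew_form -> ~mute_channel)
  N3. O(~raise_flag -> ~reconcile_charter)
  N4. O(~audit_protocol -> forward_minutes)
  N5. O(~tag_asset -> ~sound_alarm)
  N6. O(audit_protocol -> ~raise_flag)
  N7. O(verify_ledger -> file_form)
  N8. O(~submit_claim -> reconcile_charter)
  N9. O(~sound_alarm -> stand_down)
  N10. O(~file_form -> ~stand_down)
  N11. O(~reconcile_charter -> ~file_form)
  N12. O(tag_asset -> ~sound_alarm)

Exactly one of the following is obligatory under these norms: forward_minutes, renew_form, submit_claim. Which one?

forward_minutes

By case analysis on tag_asset: premise 12 gives O(tag_asset -> ~sound_alarm) and premise 5 gives O(~tag_asset -> ~sound_alarm), so O(~sound_alarm) either way.
With premise 9, O(~sound_alarm -> stand_down), the K-axiom yields O(stand_down).
The contrapositive of premise 10 (O(~file_form -> ~stand_down)) is O(stand_down -> file_form), and O(stand_down) is already established, so O(file_form).
Premise 11, O(~reconcile_charter -> ~file_form), contraposes to O(file_form -> reconcile_charter); with O(file_form) we get O(reconcile_charter).
Premise 3, O(~raise_flag -> ~reconcile_charter), contraposes to O(reconcile_charter -> raise_flag); with O(reconcile_charter) we get O(raise_flag).
Premise 6 is O(audit_protocol -> ~raise_flag); contrapositively O(raise_flag -> ~audit_protocol). Since O(raise_flag) holds, K gives O(~audit_protocol).
From O(~audit_protocol) and premise 4, O(~audit_protocol -> forward_minutes), we obtain O(forward_minutes).
So O(forward_minutes) holds — forward_minutes is obligatory. None of the other listed options is made obligatory by any chain of premises.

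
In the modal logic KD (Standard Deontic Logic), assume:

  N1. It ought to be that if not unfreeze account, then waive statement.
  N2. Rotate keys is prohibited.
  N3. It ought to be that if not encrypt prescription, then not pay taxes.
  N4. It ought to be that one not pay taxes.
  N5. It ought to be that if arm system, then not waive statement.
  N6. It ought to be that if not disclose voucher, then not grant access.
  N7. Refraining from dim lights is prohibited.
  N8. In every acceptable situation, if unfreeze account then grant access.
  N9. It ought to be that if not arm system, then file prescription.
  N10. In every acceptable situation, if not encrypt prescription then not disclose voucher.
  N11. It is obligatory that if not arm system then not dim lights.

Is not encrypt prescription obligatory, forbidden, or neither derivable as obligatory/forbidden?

Forbidden

Premise 7 is F(¬dim_lights), i.e. O(dim_lights).
Premise 11 is O(¬arm_system → ¬dim_lights); contrapositively O(dim_lights → arm_system). Since O(dim_lights) holds, K gives O(arm_system).
Premise 5 is O(arm_system → ¬waive_statement); since O(arm_system), deontic closure gives O(¬waive_statement).
Premise 1 is O(¬unfreeze_account → waive_statement); contrapositively O(¬waive_statement → unfreeze_account). Since O(¬waive_statement) holds, K gives O(unfreeze_account).
With premise 8, O(unfreeze_account → grant_access), the K-axiom yields O(grant_access).
Premise 6, O(¬disclose_voucher → ¬grant_access), contraposes to O(grant_access → disclose_voucher); with O(grant_access) we get O(disclose_voucher).
The contrapositive of premise 10 (O(¬encrypt_prescription → ¬disclose_voucher)) is O(disclose_voucher → encrypt_prescription), and O(disclose_voucher) is already established, so O(encrypt_prescription).
Premises 2, 3, 4, 9 do not contribute to this derivation.
Thus O(encrypt_prescription), which is F(¬encrypt_prescription): ¬encrypt_prescription is forbidden.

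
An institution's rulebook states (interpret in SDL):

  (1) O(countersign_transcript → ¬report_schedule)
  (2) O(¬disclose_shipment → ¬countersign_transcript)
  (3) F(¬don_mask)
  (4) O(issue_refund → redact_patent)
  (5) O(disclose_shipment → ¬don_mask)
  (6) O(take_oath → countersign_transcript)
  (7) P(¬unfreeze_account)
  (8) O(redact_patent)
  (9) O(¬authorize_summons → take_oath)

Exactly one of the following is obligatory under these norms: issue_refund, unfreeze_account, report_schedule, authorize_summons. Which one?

F(¬don_mask) at premise 3 means O(don_mask).
The contrapositive of premise 5 (O(disclose_shipment → ¬don_mask)) is O(don_mask → ¬disclose_shipment), and O(don_mask) is already established, so O(¬disclose_shipment).
Premise 2 is O(¬disclose_shipment → ¬countersign_transcript); since O(¬disclose_shipment), deontic closure gives O(¬countersign_transcript).
Premise 6, O(take_oath → countersign_transcript), contraposes to O(¬countersign_transcript → ¬take_oath); with O(¬countersign_transcript) we get O(¬take_oath).
Premise 9, O(¬authorize_summons → take_oath), contraposes to O(¬take_oath → authorize_summons); with O(¬take_oath) we get O(authorize_summons).
So O(authorize_summons) holds — authorize_summons is obligatory. None of the other listed options is made obligatory by any chain of premises.

authorize_summons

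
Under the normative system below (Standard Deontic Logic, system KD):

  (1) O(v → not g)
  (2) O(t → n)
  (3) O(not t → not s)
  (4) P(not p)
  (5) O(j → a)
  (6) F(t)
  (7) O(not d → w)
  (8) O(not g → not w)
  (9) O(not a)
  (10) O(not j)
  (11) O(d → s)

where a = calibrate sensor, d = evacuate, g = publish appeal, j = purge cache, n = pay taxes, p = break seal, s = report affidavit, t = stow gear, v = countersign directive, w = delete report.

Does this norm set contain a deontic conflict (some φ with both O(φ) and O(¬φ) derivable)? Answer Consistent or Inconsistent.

Consistent

Premise 5 is O(j → a), but O(j) is not derivable from the premises, so it does not yield O(a).
So O(a) is not derivable, and the apparent clash with O(not a) does not arise.
A world satisfying every obligation exists (e.g. a=false, d=false, g=true, j=false, n=false, p=false, s=false, t=false, v=false, w=true); no atom is both obligatory and forbidden, so the set is consistent.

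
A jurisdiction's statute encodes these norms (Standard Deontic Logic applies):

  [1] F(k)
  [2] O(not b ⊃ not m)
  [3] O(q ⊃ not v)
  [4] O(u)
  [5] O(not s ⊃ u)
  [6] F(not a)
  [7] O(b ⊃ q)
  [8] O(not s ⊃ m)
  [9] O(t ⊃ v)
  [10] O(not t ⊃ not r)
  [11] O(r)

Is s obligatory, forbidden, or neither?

Obligatory

Premise 11 gives O(r).
Premise 10, O(not t ⊃ not r), contraposes to O(r ⊃ t); with O(r) we get O(t).
From O(t) and premise 9, O(t ⊃ v), we obtain O(v).
Premise 3 is O(q ⊃ not v); contrapositively O(v ⊃ not q). Since O(v) holds, K gives O(not q).
The contrapositive of premise 7 (O(b ⊃ q)) is O(not q ⊃ not b), and O(not q) is already established, so O(not b).
With premise 2, O(not b ⊃ not m), the K-axiom yields O(not m).
Premise 8 is O(not s ⊃ m); contrapositively O(not m ⊃ s). Since O(not m) holds, K gives O(s).
Premises 1, 4, 5, 6 do not contribute to this derivation.
Hence s is obligatory.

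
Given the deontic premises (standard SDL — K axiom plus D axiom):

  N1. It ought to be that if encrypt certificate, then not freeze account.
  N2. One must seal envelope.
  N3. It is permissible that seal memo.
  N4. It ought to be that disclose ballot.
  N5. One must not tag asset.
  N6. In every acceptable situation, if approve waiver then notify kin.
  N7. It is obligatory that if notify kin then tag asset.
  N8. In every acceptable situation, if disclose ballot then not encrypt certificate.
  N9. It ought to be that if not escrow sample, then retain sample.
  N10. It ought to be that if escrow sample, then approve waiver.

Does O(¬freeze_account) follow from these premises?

Premise 1 is O(encrypt_certificate → ¬freeze_account), but O(encrypt_certificate) is not derivable from the premises, so it does not yield O(¬freeze_account).
No other premise forces O(¬freeze_account). An ideal world satisfying every premise can still have ¬freeze_account false, so O(¬freeze_account) is not derivable.

No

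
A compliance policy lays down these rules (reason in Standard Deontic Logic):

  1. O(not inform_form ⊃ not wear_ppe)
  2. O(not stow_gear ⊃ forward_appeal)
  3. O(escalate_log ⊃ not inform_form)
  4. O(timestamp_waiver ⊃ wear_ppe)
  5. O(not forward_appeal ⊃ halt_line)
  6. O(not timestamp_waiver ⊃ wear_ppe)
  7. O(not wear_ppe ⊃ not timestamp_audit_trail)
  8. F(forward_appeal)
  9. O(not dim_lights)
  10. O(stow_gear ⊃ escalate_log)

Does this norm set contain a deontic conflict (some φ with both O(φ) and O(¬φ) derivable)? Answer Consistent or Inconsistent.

Inconsistent

Premises 6 and 4 are O(not timestamp_waiver ⊃ wear_ppe) and O(timestamp_waiver ⊃ wear_ppe); every ideal world satisfies not timestamp_waiver or timestamp_waiver, so in either case wear_ppe holds — hence O(wear_ppe).
The contrapositive of premise 1 (O(not inform_form ⊃ not wear_ppe)) is O(wear_ppe ⊃ inform_form), and O(wear_ppe) is already established, so O(inform_form).
Premise 3, O(escalate_log ⊃ not inform_form), contraposes to O(inform_form ⊃ not escalate_log); with O(inform_form) we get O(not escalate_log).
The contrapositive of premise 10 (O(stow_gear ⊃ escalate_log)) is O(not escalate_log ⊃ not stow_gear), and O(not escalate_log) is already established, so O(not stow_gear).
From O(not stow_gear) and premise 2, O(not stow_gear ⊃ forward_appeal), we obtain O(forward_appeal).
Yet premise 8 is F(forward_appeal), i.e. O(not forward_appeal).
We now have both O(forward_appeal) and O(not forward_appeal) — forward_appeal is simultaneously obligatory and forbidden, violating the D-axiom.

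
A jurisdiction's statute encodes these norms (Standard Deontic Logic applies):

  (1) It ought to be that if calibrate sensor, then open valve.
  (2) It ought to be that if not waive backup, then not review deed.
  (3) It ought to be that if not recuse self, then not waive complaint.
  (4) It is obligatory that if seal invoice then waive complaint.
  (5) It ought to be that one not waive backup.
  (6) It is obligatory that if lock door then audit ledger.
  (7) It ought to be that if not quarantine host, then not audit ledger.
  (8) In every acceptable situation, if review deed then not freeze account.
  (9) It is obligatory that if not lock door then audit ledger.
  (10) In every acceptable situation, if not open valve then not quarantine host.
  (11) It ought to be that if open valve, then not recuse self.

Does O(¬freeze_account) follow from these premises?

Premise 8 is O(review_deed → ¬freeze_account), but O(review_deed) is not derivable from the premises, so it does not yield O(¬freeze_account).
No other premise forces O(¬freeze_account). An ideal world satisfying every premise can still have ¬freeze_account false, so O(¬freeze_account) is not derivable.

No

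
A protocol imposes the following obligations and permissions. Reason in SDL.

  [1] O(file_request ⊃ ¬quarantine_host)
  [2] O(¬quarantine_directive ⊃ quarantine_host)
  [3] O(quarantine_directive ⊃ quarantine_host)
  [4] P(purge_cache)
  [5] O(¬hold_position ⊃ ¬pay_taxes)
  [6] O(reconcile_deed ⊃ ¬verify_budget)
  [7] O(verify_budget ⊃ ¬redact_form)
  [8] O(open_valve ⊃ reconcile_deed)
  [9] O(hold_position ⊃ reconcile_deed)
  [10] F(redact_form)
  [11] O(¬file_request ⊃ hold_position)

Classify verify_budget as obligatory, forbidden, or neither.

Premises 2 and 3 cover both cases: O(¬quarantine_directive ⊃ quarantine_host) and O(quarantine_directive ⊃ quarantine_host). Since ¬quarantine_directive ∨ quarantine_directive is a tautology, O(quarantine_host) follows.
Premise 1, O(file_request ⊃ ¬quarantine_host), contraposes to O(quarantine_host ⊃ ¬file_request); with O(quarantine_host) we get O(¬file_request).
From O(¬file_request) and premise 11, O(¬file_request ⊃ hold_position), we obtain O(hold_position).
Premise 9 is O(hold_position ⊃ reconcile_deed); since O(hold_position), deontic closure gives O(reconcile_deed).
Premise 6 is O(reconcile_deed ⊃ ¬verify_budget); since O(reconcile_deed), deontic closure gives O(¬verify_budget).
Premises 4, 5, 7, 8, 10 do not contribute to this derivation.
Thus O(¬verify_budget), which is F(verify_budget): verify_budget is forbidden.

Forbidden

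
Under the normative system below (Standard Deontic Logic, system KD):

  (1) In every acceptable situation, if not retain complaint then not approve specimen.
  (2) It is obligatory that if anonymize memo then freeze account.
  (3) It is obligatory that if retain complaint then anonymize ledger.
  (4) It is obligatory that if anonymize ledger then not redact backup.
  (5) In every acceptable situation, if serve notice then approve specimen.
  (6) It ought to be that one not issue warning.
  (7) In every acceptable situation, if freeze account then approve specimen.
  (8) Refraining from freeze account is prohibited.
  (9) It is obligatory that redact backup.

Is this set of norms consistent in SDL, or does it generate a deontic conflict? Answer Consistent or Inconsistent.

Premise 8, F(¬freeze_account), is equivalent to O(freeze_account).
With premise 7, O(freeze_account → approve_specimen), the K-axiom yields O(approve_specimen).
Premise 1, O(¬retain_complaint → ¬approve_specimen), contraposes to O(approve_specimen → retain_complaint); with O(approve_specimen) we get O(retain_complaint).
From O(retain_complaint) and premise 3, O(retain_complaint → anonymize_ledger), we obtain O(anonymize_ledger).
With premise 4, O(anonymize_ledger → ¬redact_backup), the K-axiom yields O(¬redact_backup).
Yet premise 9 states O(redact_backup).
We now have both O(¬redact_backup) and O(redact_backup) — redact_backup is simultaneously obligatory and forbidden, violating the D-axiom.

Inconsistent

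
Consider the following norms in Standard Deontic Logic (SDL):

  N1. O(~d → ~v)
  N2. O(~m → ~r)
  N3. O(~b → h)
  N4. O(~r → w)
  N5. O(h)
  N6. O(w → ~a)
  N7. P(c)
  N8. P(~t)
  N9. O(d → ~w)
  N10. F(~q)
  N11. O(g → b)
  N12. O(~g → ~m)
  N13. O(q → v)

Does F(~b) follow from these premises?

Yes

Premise 10 is F(~q), i.e. O(q).
With premise 13, O(q → v), the K-axiom yields O(v).
Premise 1 is O(~d → ~v); contrapositively O(v → d). Since O(v) holds, K gives O(d).
From O(d) and premise 9, O(d → ~w), we obtain O(~w).
Premise 4 is O(~r → w); contrapositively O(~w → r). Since O(~w) holds, K gives O(r).
Premise 2 is O(~m → ~r); contrapositively O(r → m). Since O(r) holds, K gives O(m).
Premise 12, O(~g → ~m), contraposes to O(m → g); with O(m) we get O(g).
Applying K to premise 11 (O(g → b)) and O(g) yields O(b).
Premises 3, 5, 6, 7, 8 do not contribute to this derivation.
So O(b) holds, i.e. F(~b). The claim follows.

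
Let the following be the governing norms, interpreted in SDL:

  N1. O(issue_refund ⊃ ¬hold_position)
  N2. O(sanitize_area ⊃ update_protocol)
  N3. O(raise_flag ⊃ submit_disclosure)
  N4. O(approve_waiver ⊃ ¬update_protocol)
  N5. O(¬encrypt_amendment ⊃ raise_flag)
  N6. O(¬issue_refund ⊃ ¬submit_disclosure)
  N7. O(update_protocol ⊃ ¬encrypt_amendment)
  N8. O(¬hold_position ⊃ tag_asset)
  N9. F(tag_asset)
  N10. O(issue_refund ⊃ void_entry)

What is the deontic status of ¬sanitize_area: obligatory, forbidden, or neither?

Obligatory

Premise 9 is F(tag_asset), i.e. O(¬tag_asset).
Premise 8, O(¬hold_position ⊃ tag_asset), contraposes to O(¬tag_asset ⊃ hold_position); with O(¬tag_asset) we get O(hold_position).
Premise 1, O(issue_refund ⊃ ¬hold_position), contraposes to O(hold_position ⊃ ¬issue_refund); with O(hold_position) we get O(¬issue_refund).
With premise 6, O(¬issue_refund ⊃ ¬submit_disclosure), the K-axiom yields O(¬submit_disclosure).
Premise 3, O(raise_flag ⊃ submit_disclosure), contraposes to O(¬submit_disclosure ⊃ ¬raise_flag); with O(¬submit_disclosure) we get O(¬raise_flag).
Premise 5 is O(¬encrypt_amendment ⊃ raise_flag); contrapositively O(¬raise_flag ⊃ encrypt_amendment). Since O(¬raise_flag) holds, K gives O(encrypt_amendment).
Premise 7 is O(update_protocol ⊃ ¬encrypt_amendment); contrapositively O(encrypt_amendment ⊃ ¬update_protocol). Since O(encrypt_amendment) holds, K gives O(¬update_protocol).
The contrapositive of premise 2 (O(sanitize_area ⊃ update_protocol)) is O(¬update_protocol ⊃ ¬sanitize_area), and O(¬update_protocol) is already established, so O(¬sanitize_area).
Premises 4, 10 do not contribute to this derivation.
Hence ¬sanitize_area is obligatory.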